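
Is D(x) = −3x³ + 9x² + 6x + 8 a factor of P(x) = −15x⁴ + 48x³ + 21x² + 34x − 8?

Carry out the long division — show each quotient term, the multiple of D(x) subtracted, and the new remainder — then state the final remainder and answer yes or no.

Step 1: lead(−15x⁴ + 48x³ + 21x² + 34x − 8) ÷ lead(D) = −15x⁴ ÷ −3x³ = 5x. Subtract (5x)·D = −15x⁴ + 45x³ + 30x² + 40x. Remainder: 3x³ − 9x² − 6x − 8.
Step 2: lead(3x³ − 9x² − 6x − 8) ÷ lead(D) = 3x³ ÷ −3x³ = −1. Subtract (−1)·D = 3x³ − 9x² − 6x − 8. Remainder: 0.

R(x) = 0, so D(x) is a factor of P(x). yes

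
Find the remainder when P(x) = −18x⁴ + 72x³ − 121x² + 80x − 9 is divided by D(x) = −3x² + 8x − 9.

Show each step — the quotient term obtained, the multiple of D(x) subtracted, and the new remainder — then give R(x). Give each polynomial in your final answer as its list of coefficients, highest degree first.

R = [0]

Step 1: lead(−18x⁴ + 72x³ − 121x² + 80x − 9) ÷ lead(D) = −18x⁴ ÷ −3x² = 6x². Subtract (6x²)·D = −18x⁴ + 48x³ − 54x². Remainder: 24x³ − 67x² + 80x − 9.
Step 2: lead(24x³ − 67x² + 80x − 9) ÷ lead(D) = 24x³ ÷ −3x² = −8x. Subtract (−8x)·D = 24x³ − 64x² + 72x. Remainder: −3x² + 8x − 9.
Step 3: lead(−3x² + 8x − 9) ÷ lead(D) = −3x² ÷ −3x² = 1. Subtract (1)·D = −3x² + 8x − 9. Remainder: 0.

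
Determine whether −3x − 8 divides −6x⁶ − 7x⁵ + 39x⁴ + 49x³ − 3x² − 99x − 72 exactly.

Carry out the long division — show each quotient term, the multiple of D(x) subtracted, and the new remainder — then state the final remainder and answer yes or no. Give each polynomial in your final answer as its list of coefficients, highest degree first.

R = [0], so D(x) is a factor of P(x). yes

Step 1: lead(−6x⁶ − 7x⁵ + 39x⁴ + 49x³ − 3x² − 99x − 72) ÷ lead(D) = −6x⁶ ÷ −3x = 2x⁵. Subtract (2x⁵)·D = −6x⁶ − 16x⁵. Remainder: 9x⁵ + 39x⁴ + 49x³ − 3x² − 99x − 72.
Step 2: lead(9x⁵ + 39x⁴ + 49x³ − 3x² − 99x − 72) ÷ lead(D) = 9x⁵ ÷ −3x = −3x⁴. Subtract (−3x⁴)·D = 9x⁵ + 24x⁴. Remainder: 15x⁴ + 49x³ − 3x² − 99x − 72.
Step 3: lead(15x⁴ + 49x³ − 3x² − 99x − 72) ÷ lead(D) = 15x⁴ ÷ −3x = −5x³. Subtract (−5x³)·D = 15x⁴ + 40x³. Remainder: 9x³ − 3x² − 99x − 72.
Step 4: lead(9x³ − 3x² − 99x − 72) ÷ lead(D) = 9x³ ÷ −3x = −3x². Subtract (−3x²)·D = 9x³ + 24x². Remainder: −27x² − 99x − 72.
Step 5: lead(−27x² − 99x − 72) ÷ lead(D) = −27x² ÷ −3x = 9x. Subtract (9x)·D = −27x² − 72x. Remainder: −27x − 72.
Step 6: lead(−27x − 72) ÷ lead(D) = −27x ÷ −3x = 9. Subtract (9)·D = −27x − 72. Remainder: 0.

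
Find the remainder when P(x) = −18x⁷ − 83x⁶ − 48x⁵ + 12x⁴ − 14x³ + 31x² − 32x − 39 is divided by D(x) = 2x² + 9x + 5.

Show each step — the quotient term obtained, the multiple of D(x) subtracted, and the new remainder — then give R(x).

R(x) = 1

Step 1: lead(−18x⁷ − 83x⁶ − 48x⁵ + 12x⁴ − 14x³ + 31x² − 32x − 39) ÷ lead(D) = −18x⁷ ÷ 2x² = −9x⁵. Subtract (−9x⁵)·D = −18x⁷ − 81x⁶ − 45x⁵. Remainder: −2x⁶ − 3x⁵ + 12x⁴ − 14x³ + 31x² − 32x − 39.
Step 2: lead(−2x⁶ − 3x⁵ + 12x⁴ − 14x³ + 31x² − 32x − 39) ÷ lead(D) = −2x⁶ ÷ 2x² = −x⁴. Subtract (−x⁴)·D = −2x⁶ − 9x⁵ − 5x⁴. Remainder: 6x⁵ + 17x⁴ − 14x³ + 31x² − 32x − 39.
Step 3: lead(6x⁵ + 17x⁴ − 14x³ + 31x² − 32x − 39) ÷ lead(D) = 6x⁵ ÷ 2x² = 3x³. Subtract (3x³)·D = 6x⁵ + 27x⁴ + 15x³. Remainder: −10x⁴ − 29x³ + 31x² − 32x − 39.
Step 4: lead(−10x⁴ − 29x³ + 31x² − 32x − 39) ÷ lead(D) = −10x⁴ ÷ 2x² = −5x². Subtract (−5x²)·D = −10x⁴ − 45x³ − 25x². Remainder: 16x³ + 56x² − 32x − 39.
Step 5: lead(16x³ + 56x² − 32x − 39) ÷ lead(D) = 16x³ ÷ 2x² = 8x. Subtract (8x)·D = 16x³ + 72x² + 40x. Remainder: −16x² − 72x − 39.
Step 6: lead(−16x² − 72x − 39) ÷ lead(D) = −16x² ÷ 2x² = −8. Subtract (−8)·D = −16x² − 72x − 40. Remainder: 1.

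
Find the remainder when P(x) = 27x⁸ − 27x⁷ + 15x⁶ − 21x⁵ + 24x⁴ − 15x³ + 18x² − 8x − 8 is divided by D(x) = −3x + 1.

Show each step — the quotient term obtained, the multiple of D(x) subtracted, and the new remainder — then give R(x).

Step 1: lead(27x⁸ − 27x⁷ + 15x⁶ − 21x⁵ + 24x⁴ − 15x³ + 18x² − 8x − 8) ÷ lead(D) = 27x⁸ ÷ −3x = −9x⁷. Subtract (−9x⁷)·D = 27x⁸ − 9x⁷. Remainder: −18x⁷ + 15x⁶ − 21x⁵ + 24x⁴ − 15x³ + 18x² − 8x − 8.
Step 2: lead(−18x⁷ + 15x⁶ − 21x⁵ + 24x⁴ − 15x³ + 18x² − 8x − 8) ÷ lead(D) = −18x⁷ ÷ −3x = 6x⁶. Subtract (6x⁶)·D = −18x⁷ + 6x⁶. Remainder: 9x⁶ − 21x⁵ + 24x⁴ − 15x³ + 18x² − 8x − 8.
Step 3: lead(9x⁶ − 21x⁵ + 24x⁴ − 15x³ + 18x² − 8x − 8) ÷ lead(D) = 9x⁶ ÷ −3x = −3x⁵. Subtract (−3x⁵)·D = 9x⁶ − 3x⁵. Remainder: −18x⁵ + 24x⁴ − 15x³ + 18x² − 8x − 8.
Step 4: lead(−18x⁵ + 24x⁴ − 15x³ + 18x² − 8x − 8) ÷ lead(D) = −18x⁵ ÷ −3x = 6x⁴. Subtract (6x⁴)·D = −18x⁵ + 6x⁴. Remainder: 18x⁴ − 15x³ + 18x² − 8x − 8.
Step 5: lead(18x⁴ − 15x³ + 18x² − 8x − 8) ÷ lead(D) = 18x⁴ ÷ −3x = −6x³. Subtract (−6x³)·D = 18x⁴ − 6x³. Remainder: −9x³ + 18x² − 8x − 8.
Step 6: lead(−9x³ + 18x² − 8x − 8) ÷ lead(D) = −9x³ ÷ −3x = 3x². Subtract (3x²)·D = −9x³ + 3x². Remainder: 15x² − 8x − 8.
Step 7: lead(15x² − 8x − 8) ÷ lead(D) = 15x² ÷ −3x = −5x. Subtract (−5x)·D = 15x² − 5x. Remainder: −3x − 8.
Step 8: lead(−3x − 8) ÷ lead(D) = −3x ÷ −3x = 1. Subtract (1)·D = −3x + 1. Remainder: −9.

R(x) = −9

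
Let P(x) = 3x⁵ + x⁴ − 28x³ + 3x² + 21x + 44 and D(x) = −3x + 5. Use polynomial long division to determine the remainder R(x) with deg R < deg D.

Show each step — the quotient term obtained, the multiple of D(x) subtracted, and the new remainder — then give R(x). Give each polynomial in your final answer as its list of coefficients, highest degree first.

Step 1: lead(3x⁵ + x⁴ − 28x³ + 3x² + 21x + 44) ÷ lead(D) = 3x⁵ ÷ −3x = −x⁴. Subtract (−x⁴)·D = 3x⁵ − 5x⁴. Remainder: 6x⁴ − 28x³ + 3x² + 21x + 44.
Step 2: lead(6x⁴ − 28x³ + 3x² + 21x + 44) ÷ lead(D) = 6x⁴ ÷ −3x = −2x³. Subtract (−2x³)·D = 6x⁴ − 10x³. Remainder: −18x³ + 3x² + 21x + 44.
Step 3: lead(−18x³ + 3x² + 21x + 44) ÷ lead(D) = −18x³ ÷ −3x = 6x². Subtract (6x²)·D = −18x³ + 30x². Remainder: −27x² + 21x + 44.
Step 4: lead(−27x² + 21x + 44) ÷ lead(D) = −27x² ÷ −3x = 9x. Subtract (9x)·D = −27x² + 45x. Remainder: −24x + 44.
Step 5: lead(−24x + 44) ÷ lead(D) = −24x ÷ −3x = 8. Subtract (8)·D = −24x + 40. Remainder: 4.

R = [4]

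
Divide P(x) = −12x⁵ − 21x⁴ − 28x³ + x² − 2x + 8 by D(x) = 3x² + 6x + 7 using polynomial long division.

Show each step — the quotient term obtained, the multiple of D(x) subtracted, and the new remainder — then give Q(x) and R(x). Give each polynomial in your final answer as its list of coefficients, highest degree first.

Q = [-4, 1, -2, 2]; R = [-6]

Step 1: lead(−12x⁵ − 21x⁴ − 28x³ + x² − 2x + 8) ÷ lead(D) = −12x⁵ ÷ 3x² = −4x³. Subtract (−4x³)·D = −12x⁵ − 24x⁴ − 28x³. Remainder: 3x⁴ + x² − 2x + 8.
Step 2: lead(3x⁴ + x² − 2x + 8) ÷ lead(D) = 3x⁴ ÷ 3x² = x². Subtract (x²)·D = 3x⁴ + 6x³ + 7x². Remainder: −6x³ − 6x² − 2x + 8.
Step 3: lead(−6x³ − 6x² − 2x + 8) ÷ lead(D) = −6x³ ÷ 3x² = −2x. Subtract (−2x)·D = −6x³ − 12x² − 14x. Remainder: 6x² + 12x + 8.
Step 4: lead(6x² + 12x + 8) ÷ lead(D) = 6x² ÷ 3x² = 2. Subtract (2)·D = 6x² + 12x + 14. Remainder: −6.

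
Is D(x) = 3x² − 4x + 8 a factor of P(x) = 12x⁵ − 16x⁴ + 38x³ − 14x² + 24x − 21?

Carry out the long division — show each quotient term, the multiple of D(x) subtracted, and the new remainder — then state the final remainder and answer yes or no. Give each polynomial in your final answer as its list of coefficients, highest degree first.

R = [-5], so D(x) is not a factor of P(x). no

Step 1: lead(12x⁵ − 16x⁴ + 38x³ − 14x² + 24x − 21) ÷ lead(D) = 12x⁵ ÷ 3x² = 4x³. Subtract (4x³)·D = 12x⁵ − 16x⁴ + 32x³. Remainder: 6x³ − 14x² + 24x − 21.
Step 2: lead(6x³ − 14x² + 24x − 21) ÷ lead(D) = 6x³ ÷ 3x² = 2x. Subtract (2x)·D = 6x³ − 8x² + 16x. Remainder: −6x² + 8x − 21.
Step 3: lead(−6x² + 8x − 21) ÷ lead(D) = −6x² ÷ 3x² = −2. Subtract (−2)·D = −6x² + 8x − 16. Remainder: −5.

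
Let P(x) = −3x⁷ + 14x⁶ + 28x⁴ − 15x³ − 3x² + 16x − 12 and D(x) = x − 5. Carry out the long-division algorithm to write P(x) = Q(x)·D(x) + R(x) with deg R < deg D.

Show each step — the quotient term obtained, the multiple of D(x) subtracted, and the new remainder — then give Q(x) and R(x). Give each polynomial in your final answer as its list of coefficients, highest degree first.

Q = [-3, -1, -5, 3, 0, -3, 1]; R = [-7]

Step 1: lead(−3x⁷ + 14x⁶ + 28x⁴ − 15x³ − 3x² + 16x − 12) ÷ lead(D) = −3x⁷ ÷ x = −3x⁶. Subtract (−3x⁶)·D = −3x⁷ + 15x⁶. Remainder: −x⁶ + 28x⁴ − 15x³ − 3x² + 16x − 12.
Step 2: lead(−x⁶ + 28x⁴ − 15x³ − 3x² + 16x − 12) ÷ lead(D) = −x⁶ ÷ x = −x⁵. Subtract (−x⁵)·D = −x⁶ + 5x⁵. Remainder: −5x⁵ + 28x⁴ − 15x³ − 3x² + 16x − 12.
Step 3: lead(−5x⁵ + 28x⁴ − 15x³ − 3x² + 16x − 12) ÷ lead(D) = −5x⁵ ÷ x = −5x⁴. Subtract (−5x⁴)·D = −5x⁵ + 25x⁴. Remainder: 3x⁴ − 15x³ − 3x² + 16x − 12.
Step 4: lead(3x⁴ − 15x³ − 3x² + 16x − 12) ÷ lead(D) = 3x⁴ ÷ x = 3x³. Subtract (3x³)·D = 3x⁴ − 15x³. Remainder: −3x² + 16x − 12.
Step 5: lead(−3x² + 16x − 12) ÷ lead(D) = −3x² ÷ x = −3x. Subtract (−3x)·D = −3x² + 15x. Remainder: x − 12.
Step 6: lead(x − 12) ÷ lead(D) = x ÷ x = 1. Subtract (1)·D = x − 5. Remainder: −7.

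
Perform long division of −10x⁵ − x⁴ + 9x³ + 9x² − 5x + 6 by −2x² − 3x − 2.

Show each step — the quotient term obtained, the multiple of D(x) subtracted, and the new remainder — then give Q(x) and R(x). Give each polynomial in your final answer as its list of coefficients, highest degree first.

Step 1: lead(−10x⁵ − x⁴ + 9x³ + 9x² − 5x + 6) ÷ lead(D) = −10x⁵ ÷ −2x² = 5x³. Subtract (5x³)·D = −10x⁵ − 15x⁴ − 10x³. Remainder: 14x⁴ + 19x³ + 9x² − 5x + 6.
Step 2: lead(14x⁴ + 19x³ + 9x² − 5x + 6) ÷ lead(D) = 14x⁴ ÷ −2x² = −7x². Subtract (−7x²)·D = 14x⁴ + 21x³ + 14x². Remainder: −2x³ − 5x² − 5x + 6.
Step 3: lead(−2x³ − 5x² − 5x + 6) ÷ lead(D) = −2x³ ÷ −2x² = x. Subtract (x)·D = −2x³ − 3x² − 2x. Remainder: −2x² − 3x + 6.
Step 4: lead(−2x² − 3x + 6) ÷ lead(D) = −2x² ÷ −2x² = 1. Subtract (1)·D = −2x² − 3x − 2. Remainder: 8.

Q = [5, -7, 1, 1]; R = [8]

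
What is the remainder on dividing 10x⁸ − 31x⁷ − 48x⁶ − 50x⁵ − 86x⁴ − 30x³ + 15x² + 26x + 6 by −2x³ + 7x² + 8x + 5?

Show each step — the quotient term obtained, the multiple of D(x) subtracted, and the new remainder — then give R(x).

R(x) = −2x² − 7x + 1

Step 1: lead(10x⁸ − 31x⁷ − 48x⁶ − 50x⁵ − 86x⁴ − 30x³ + 15x² + 26x + 6) ÷ lead(D) = 10x⁸ ÷ −2x³ = −5x⁵. Subtract (−5x⁵)·D = 10x⁸ − 35x⁷ − 40x⁶ − 25x⁵. Remainder: 4x⁷ − 8x⁶ − 25x⁵ − 86x⁴ − 30x³ + 15x² + 26x + 6.
Step 2: lead(4x⁷ − 8x⁶ − 25x⁵ − 86x⁴ − 30x³ + 15x² + 26x + 6) ÷ lead(D) = 4x⁷ ÷ −2x³ = −2x⁴. Subtract (−2x⁴)·D = 4x⁷ − 14x⁶ − 16x⁵ − 10x⁴. Remainder: 6x⁶ − 9x⁵ − 76x⁴ − 30x³ + 15x² + 26x + 6.
Step 3: lead(6x⁶ − 9x⁵ − 76x⁴ − 30x³ + 15x² + 26x + 6) ÷ lead(D) = 6x⁶ ÷ −2x³ = −3x³. Subtract (−3x³)·D = 6x⁶ − 21x⁵ − 24x⁴ − 15x³. Remainder: 12x⁵ − 52x⁴ − 15x³ + 15x² + 26x + 6.
Step 4: lead(12x⁵ − 52x⁴ − 15x³ + 15x² + 26x + 6) ÷ lead(D) = 12x⁵ ÷ −2x³ = −6x². Subtract (−6x²)·D = 12x⁵ − 42x⁴ − 48x³ − 30x². Remainder: −10x⁴ + 33x³ + 45x² + 26x + 6.
Step 5: lead(−10x⁴ + 33x³ + 45x² + 26x + 6) ÷ lead(D) = −10x⁴ ÷ −2x³ = 5x. Subtract (5x)·D = −10x⁴ + 35x³ + 40x² + 25x. Remainder: −2x³ + 5x² + x + 6.
Step 6: lead(−2x³ + 5x² + x + 6) ÷ lead(D) = −2x³ ÷ −2x³ = 1. Subtract (1)·D = −2x³ + 7x² + 8x + 5. Remainder: −2x² − 7x + 1.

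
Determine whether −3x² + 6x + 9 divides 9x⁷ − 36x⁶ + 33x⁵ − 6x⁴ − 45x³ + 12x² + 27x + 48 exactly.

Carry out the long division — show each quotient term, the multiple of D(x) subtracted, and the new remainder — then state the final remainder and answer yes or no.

R(x) = −6, so D(x) is not a factor of P(x). no

Step 1: lead(9x⁷ − 36x⁶ + 33x⁵ − 6x⁴ − 45x³ + 12x² + 27x + 48) ÷ lead(D) = 9x⁷ ÷ −3x² = −3x⁵. Subtract (−3x⁵)·D = 9x⁷ − 18x⁶ − 27x⁵. Remainder: −18x⁶ + 60x⁵ − 6x⁴ − 45x³ + 12x² + 27x + 48.
Step 2: lead(−18x⁶ + 60x⁵ − 6x⁴ − 45x³ + 12x² + 27x + 48) ÷ lead(D) = −18x⁶ ÷ −3x² = 6x⁴. Subtract (6x⁴)·D = −18x⁶ + 36x⁵ + 54x⁴. Remainder: 24x⁵ − 60x⁴ − 45x³ + 12x² + 27x + 48.
Step 3: lead(24x⁵ − 60x⁴ − 45x³ + 12x² + 27x + 48) ÷ lead(D) = 24x⁵ ÷ −3x² = −8x³. Subtract (−8x³)·D = 24x⁵ − 48x⁴ − 72x³. Remainder: −12x⁴ + 27x³ + 12x² + 27x + 48.
Step 4: lead(−12x⁴ + 27x³ + 12x² + 27x + 48) ÷ lead(D) = −12x⁴ ÷ −3x² = 4x². Subtract (4x²)·D = −12x⁴ + 24x³ + 36x². Remainder: 3x³ − 24x² + 27x + 48.
Step 5: lead(3x³ − 24x² + 27x + 48) ÷ lead(D) = 3x³ ÷ −3x² = −x. Subtract (−x)·D = 3x³ − 6x² − 9x. Remainder: −18x² + 36x + 48.
Step 6: lead(−18x² + 36x + 48) ÷ lead(D) = −18x² ÷ −3x² = 6. Subtract (6)·D = −18x² + 36x + 54. Remainder: −6.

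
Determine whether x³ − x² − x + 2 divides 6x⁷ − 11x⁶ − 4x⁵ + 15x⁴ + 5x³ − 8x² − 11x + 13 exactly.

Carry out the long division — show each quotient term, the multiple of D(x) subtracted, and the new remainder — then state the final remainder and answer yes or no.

R(x) = 6x − 1, so D(x) is not a factor of P(x). no

Step 1: lead(6x⁷ − 11x⁶ − 4x⁵ + 15x⁴ + 5x³ − 8x² − 11x + 13) ÷ lead(D) = 6x⁷ ÷ x³ = 6x⁴. Subtract (6x⁴)·D = 6x⁷ − 6x⁶ − 6x⁵ + 12x⁴. Remainder: −5x⁶ + 2x⁵ + 3x⁴ + 5x³ − 8x² − 11x + 13.
Step 2: lead(−5x⁶ + 2x⁵ + 3x⁴ + 5x³ − 8x² − 11x + 13) ÷ lead(D) = −5x⁶ ÷ x³ = −5x³. Subtract (−5x³)·D = −5x⁶ + 5x⁵ + 5x⁴ − 10x³. Remainder: −3x⁵ − 2x⁴ + 15x³ − 8x² − 11x + 13.
Step 3: lead(−3x⁵ − 2x⁴ + 15x³ − 8x² − 11x + 13) ÷ lead(D) = −3x⁵ ÷ x³ = −3x². Subtract (−3x²)·D = −3x⁵ + 3x⁴ + 3x³ − 6x². Remainder: −5x⁴ + 12x³ − 2x² − 11x + 13.
Step 4: lead(−5x⁴ + 12x³ − 2x² − 11x + 13) ÷ lead(D) = −5x⁴ ÷ x³ = −5x. Subtract (−5x)·D = −5x⁴ + 5x³ + 5x² − 10x. Remainder: 7x³ − 7x² − x + 13.
Step 5: lead(7x³ − 7x² − x + 13) ÷ lead(D) = 7x³ ÷ x³ = 7. Subtract (7)·D = 7x³ − 7x² − 7x + 14. Remainder: 6x − 1.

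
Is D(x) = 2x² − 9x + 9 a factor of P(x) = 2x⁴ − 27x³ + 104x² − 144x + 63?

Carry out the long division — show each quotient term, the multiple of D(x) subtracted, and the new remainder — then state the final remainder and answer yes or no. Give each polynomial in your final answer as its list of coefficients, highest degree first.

R = [0], so D(x) is a factor of P(x). yes

Step 1: lead(2x⁴ − 27x³ + 104x² − 144x + 63) ÷ lead(D) = 2x⁴ ÷ 2x² = x². Subtract (x²)·D = 2x⁴ − 9x³ + 9x². Remainder: −18x³ + 95x² − 144x + 63.
Step 2: lead(−18x³ + 95x² − 144x + 63) ÷ lead(D) = −18x³ ÷ 2x² = −9x. Subtract (−9x)·D = −18x³ + 81x² − 81x. Remainder: 14x² − 63x + 63.
Step 3: lead(14x² − 63x + 63) ÷ lead(D) = 14x² ÷ 2x² = 7. Subtract (7)·D = 14x² − 63x + 63. Remainder: 0.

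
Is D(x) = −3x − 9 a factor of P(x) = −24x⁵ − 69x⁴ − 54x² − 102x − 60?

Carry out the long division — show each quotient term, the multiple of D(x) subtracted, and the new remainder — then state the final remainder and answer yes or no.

R(x) = 3, so D(x) is not a factor of P(x). no

Step 1: lead(−24x⁵ − 69x⁴ − 54x² − 102x − 60) ÷ lead(D) = −24x⁵ ÷ −3x = 8x⁴. Subtract (8x⁴)·D = −24x⁵ − 72x⁴. Remainder: 3x⁴ − 54x² − 102x − 60.
Step 2: lead(3x⁴ − 54x² − 102x − 60) ÷ lead(D) = 3x⁴ ÷ −3x = −x³. Subtract (−x³)·D = 3x⁴ + 9x³. Remainder: −9x³ − 54x² − 102x − 60.
Step 3: lead(−9x³ − 54x² − 102x − 60) ÷ lead(D) = −9x³ ÷ −3x = 3x². Subtract (3x²)·D = −9x³ − 27x². Remainder: −27x² − 102x − 60.
Step 4: lead(−27x² − 102x − 60) ÷ lead(D) = −27x² ÷ −3x = 9x. Subtract (9x)·D = −27x² − 81x. Remainder: −21x − 60.
Step 5: lead(−21x − 60) ÷ lead(D) = −21x ÷ −3x = 7. Subtract (7)·D = −21x − 63. Remainder: 3.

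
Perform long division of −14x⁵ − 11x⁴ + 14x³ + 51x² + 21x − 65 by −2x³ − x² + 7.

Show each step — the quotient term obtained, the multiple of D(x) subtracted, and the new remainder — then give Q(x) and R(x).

Step 1: lead(−14x⁵ − 11x⁴ + 14x³ + 51x² + 21x − 65) ÷ lead(D) = −14x⁵ ÷ −2x³ = 7x². Subtract (7x²)·D = −14x⁵ − 7x⁴ + 49x². Remainder: −4x⁴ + 14x³ + 2x² + 21x − 65.
Step 2: lead(−4x⁴ + 14x³ + 2x² + 21x − 65) ÷ lead(D) = −4x⁴ ÷ −2x³ = 2x. Subtract (2x)·D = −4x⁴ − 2x³ + 14x. Remainder: 16x³ + 2x² + 7x − 65.
Step 3: lead(16x³ + 2x² + 7x − 65) ÷ lead(D) = 16x³ ÷ −2x³ = −8. Subtract (−8)·D = 16x³ + 8x² − 56. Remainder: −6x² + 7x − 9.

Q(x) = 7x² + 2x − 8; R(x) = −6x² + 7x − 9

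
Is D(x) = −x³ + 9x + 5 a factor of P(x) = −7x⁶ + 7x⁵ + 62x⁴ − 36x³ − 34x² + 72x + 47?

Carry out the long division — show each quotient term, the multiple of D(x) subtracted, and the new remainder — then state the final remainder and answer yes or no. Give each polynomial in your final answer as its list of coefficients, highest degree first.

Step 1: lead(−7x⁶ + 7x⁵ + 62x⁴ − 36x³ − 34x² + 72x + 47) ÷ lead(D) = −7x⁶ ÷ −x³ = 7x³. Subtract (7x³)·D = −7x⁶ + 63x⁴ + 35x³. Remainder: 7x⁵ − x⁴ − 71x³ − 34x² + 72x + 47.
Step 2: lead(7x⁵ − x⁴ − 71x³ − 34x² + 72x + 47) ÷ lead(D) = 7x⁵ ÷ −x³ = −7x². Subtract (−7x²)·D = 7x⁵ − 63x³ − 35x². Remainder: −x⁴ − 8x³ + x² + 72x + 47.
Step 3: lead(−x⁴ − 8x³ + x² + 72x + 47) ÷ lead(D) = −x⁴ ÷ −x³ = x. Subtract (x)·D = −x⁴ + 9x² + 5x. Remainder: −8x³ − 8x² + 67x + 47.
Step 4: lead(−8x³ − 8x² + 67x + 47) ÷ lead(D) = −8x³ ÷ −x³ = 8. Subtract (8)·D = −8x³ + 72x + 40. Remainder: −8x² − 5x + 7.

R = [-8, -5, 7], so D(x) is not a factor of P(x). no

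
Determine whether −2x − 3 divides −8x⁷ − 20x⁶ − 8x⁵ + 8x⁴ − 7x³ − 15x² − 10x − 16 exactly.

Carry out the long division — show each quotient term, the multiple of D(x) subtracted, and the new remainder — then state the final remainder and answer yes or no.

Step 1: lead(−8x⁷ − 20x⁶ − 8x⁵ + 8x⁴ − 7x³ − 15x² − 10x − 16) ÷ lead(D) = −8x⁷ ÷ −2x = 4x⁶. Subtract (4x⁶)·D = −8x⁷ − 12x⁶. Remainder: −8x⁶ − 8x⁵ + 8x⁴ − 7x³ − 15x² − 10x − 16.
Step 2: lead(−8x⁶ − 8x⁵ + 8x⁴ − 7x³ − 15x² − 10x − 16) ÷ lead(D) = −8x⁶ ÷ −2x = 4x⁵. Subtract (4x⁵)·D = −8x⁶ − 12x⁵. Remainder: 4x⁵ + 8x⁴ − 7x³ − 15x² − 10x − 16.
Step 3: lead(4x⁵ + 8x⁴ − 7x³ − 15x² − 10x − 16) ÷ lead(D) = 4x⁵ ÷ −2x = −2x⁴. Subtract (−2x⁴)·D = 4x⁵ + 6x⁴. Remainder: 2x⁴ − 7x³ − 15x² − 10x − 16.
Step 4: lead(2x⁴ − 7x³ − 15x² − 10x − 16) ÷ lead(D) = 2x⁴ ÷ −2x = −x³. Subtract (−x³)·D = 2x⁴ + 3x³. Remainder: −10x³ − 15x² − 10x − 16.
Step 5: lead(−10x³ − 15x² − 10x − 16) ÷ lead(D) = −10x³ ÷ −2x = 5x². Subtract (5x²)·D = −10x³ − 15x². Remainder: −10x − 16.
Step 6: lead(−10x − 16) ÷ lead(D) = −10x ÷ −2x = 5. Subtract (5)·D = −10x − 15. Remainder: −1.

R(x) = −1, so D(x) is not a factor of P(x). no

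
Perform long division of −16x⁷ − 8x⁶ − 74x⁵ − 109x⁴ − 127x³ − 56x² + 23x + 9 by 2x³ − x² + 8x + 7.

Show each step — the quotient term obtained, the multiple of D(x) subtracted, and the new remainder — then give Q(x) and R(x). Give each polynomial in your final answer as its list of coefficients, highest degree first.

Step 1: lead(−16x⁷ − 8x⁶ − 74x⁵ − 109x⁴ − 127x³ − 56x² + 23x + 9) ÷ lead(D) = −16x⁷ ÷ 2x³ = −8x⁴. Subtract (−8x⁴)·D = −16x⁷ + 8x⁶ − 64x⁵ − 56x⁴. Remainder: −16x⁶ − 10x⁵ − 53x⁴ − 127x³ − 56x² + 23x + 9.
Step 2: lead(−16x⁶ − 10x⁵ − 53x⁴ − 127x³ − 56x² + 23x + 9) ÷ lead(D) = −16x⁶ ÷ 2x³ = −8x³. Subtract (−8x³)·D = −16x⁶ + 8x⁵ − 64x⁴ − 56x³. Remainder: −18x⁵ + 11x⁴ − 71x³ − 56x² + 23x + 9.
Step 3: lead(−18x⁵ + 11x⁴ − 71x³ − 56x² + 23x + 9) ÷ lead(D) = −18x⁵ ÷ 2x³ = −9x². Subtract (−9x²)·D = −18x⁵ + 9x⁴ − 72x³ − 63x². Remainder: 2x⁴ + x³ + 7x² + 23x + 9.
Step 4: lead(2x⁴ + x³ + 7x² + 23x + 9) ÷ lead(D) = 2x⁴ ÷ 2x³ = x. Subtract (x)·D = 2x⁴ − x³ + 8x² + 7x. Remainder: 2x³ − x² + 16x + 9.
Step 5: lead(2x³ − x² + 16x + 9) ÷ lead(D) = 2x³ ÷ 2x³ = 1. Subtract (1)·D = 2x³ − x² + 8x + 7. Remainder: 8x + 2.

Q = [-8, -8, -9, 1, 1]; R = [8, 2]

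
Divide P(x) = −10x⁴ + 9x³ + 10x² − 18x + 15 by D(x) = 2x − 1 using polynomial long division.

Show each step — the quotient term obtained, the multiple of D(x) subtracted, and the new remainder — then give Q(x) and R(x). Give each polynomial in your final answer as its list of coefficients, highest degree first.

Step 1: lead(−10x⁴ + 9x³ + 10x² − 18x + 15) ÷ lead(D) = −10x⁴ ÷ 2x = −5x³. Subtract (−5x³)·D = −10x⁴ + 5x³. Remainder: 4x³ + 10x² − 18x + 15.
Step 2: lead(4x³ + 10x² − 18x + 15) ÷ lead(D) = 4x³ ÷ 2x = 2x². Subtract (2x²)·D = 4x³ − 2x². Remainder: 12x² − 18x + 15.
Step 3: lead(12x² − 18x + 15) ÷ lead(D) = 12x² ÷ 2x = 6x. Subtract (6x)·D = 12x² − 6x. Remainder: −12x + 15.
Step 4: lead(−12x + 15) ÷ lead(D) = −12x ÷ 2x = −6. Subtract (−6)·D = −12x + 6. Remainder: 9.

Q = [-5, 2, 6, -6]; R = [9]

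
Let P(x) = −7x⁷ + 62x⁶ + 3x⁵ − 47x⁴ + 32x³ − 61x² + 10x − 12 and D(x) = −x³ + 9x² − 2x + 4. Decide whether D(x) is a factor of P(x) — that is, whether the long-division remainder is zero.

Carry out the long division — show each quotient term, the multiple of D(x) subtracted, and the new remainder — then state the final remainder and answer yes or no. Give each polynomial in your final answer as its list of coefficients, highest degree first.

Step 1: lead(−7x⁷ + 62x⁶ + 3x⁵ − 47x⁴ + 32x³ − 61x² + 10x − 12) ÷ lead(D) = −7x⁷ ÷ −x³ = 7x⁴. Subtract (7x⁴)·D = −7x⁷ + 63x⁶ − 14x⁵ + 28x⁴. Remainder: −x⁶ + 17x⁵ − 75x⁴ + 32x³ − 61x² + 10x − 12.
Step 2: lead(−x⁶ + 17x⁵ − 75x⁴ + 32x³ − 61x² + 10x − 12) ÷ lead(D) = −x⁶ ÷ −x³ = x³. Subtract (x³)·D = −x⁶ + 9x⁵ − 2x⁴ + 4x³. Remainder: 8x⁵ − 73x⁴ + 28x³ − 61x² + 10x − 12.
Step 3: lead(8x⁵ − 73x⁴ + 28x³ − 61x² + 10x − 12) ÷ lead(D) = 8x⁵ ÷ −x³ = −8x². Subtract (−8x²)·D = 8x⁵ − 72x⁴ + 16x³ − 32x². Remainder: −x⁴ + 12x³ − 29x² + 10x − 12.
Step 4: lead(−x⁴ + 12x³ − 29x² + 10x − 12) ÷ lead(D) = −x⁴ ÷ −x³ = x. Subtract (x)·D = −x⁴ + 9x³ − 2x² + 4x. Remainder: 3x³ − 27x² + 6x − 12.
Step 5: lead(3x³ − 27x² + 6x − 12) ÷ lead(D) = 3x³ ÷ −x³ = −3. Subtract (−3)·D = 3x³ − 27x² + 6x − 12. Remainder: 0.

R = [0], so D(x) is a factor of P(x). yes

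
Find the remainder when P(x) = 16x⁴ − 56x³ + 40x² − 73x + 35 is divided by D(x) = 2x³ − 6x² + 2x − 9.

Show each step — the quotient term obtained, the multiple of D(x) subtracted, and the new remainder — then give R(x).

R(x) = 7x − 1

Step 1: lead(16x⁴ − 56x³ + 40x² − 73x + 35) ÷ lead(D) = 16x⁴ ÷ 2x³ = 8x. Subtract (8x)·D = 16x⁴ − 48x³ + 16x² − 72x. Remainder: −8x³ + 24x² − x + 35.
Step 2: lead(−8x³ + 24x² − x + 35) ÷ lead(D) = −8x³ ÷ 2x³ = −4. Subtract (−4)·D = −8x³ + 24x² − 8x + 36. Remainder: 7x − 1.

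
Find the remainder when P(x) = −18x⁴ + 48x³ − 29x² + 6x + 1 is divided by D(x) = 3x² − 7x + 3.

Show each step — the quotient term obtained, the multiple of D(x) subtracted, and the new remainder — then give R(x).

R(x) = 7x − 2

Step 1: lead(−18x⁴ + 48x³ − 29x² + 6x + 1) ÷ lead(D) = −18x⁴ ÷ 3x² = −6x². Subtract (−6x²)·D = −18x⁴ + 42x³ − 18x². Remainder: 6x³ − 11x² + 6x + 1.
Step 2: lead(6x³ − 11x² + 6x + 1) ÷ lead(D) = 6x³ ÷ 3x² = 2x. Subtract (2x)·D = 6x³ − 14x² + 6x. Remainder: 3x² + 1.
Step 3: lead(3x² + 1) ÷ lead(D) = 3x² ÷ 3x² = 1. Subtract (1)·D = 3x² − 7x + 3. Remainder: 7x − 2.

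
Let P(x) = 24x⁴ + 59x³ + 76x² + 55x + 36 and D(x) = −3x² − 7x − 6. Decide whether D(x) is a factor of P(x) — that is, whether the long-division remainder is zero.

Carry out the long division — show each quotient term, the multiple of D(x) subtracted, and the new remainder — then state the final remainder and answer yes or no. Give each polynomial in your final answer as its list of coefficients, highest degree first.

Step 1: lead(24x⁴ + 59x³ + 76x² + 55x + 36) ÷ lead(D) = 24x⁴ ÷ −3x² = −8x². Subtract (−8x²)·D = 24x⁴ + 56x³ + 48x². Remainder: 3x³ + 28x² + 55x + 36.
Step 2: lead(3x³ + 28x² + 55x + 36) ÷ lead(D) = 3x³ ÷ −3x² = −x. Subtract (−x)·D = 3x³ + 7x² + 6x. Remainder: 21x² + 49x + 36.
Step 3: lead(21x² + 49x + 36) ÷ lead(D) = 21x² ÷ −3x² = −7. Subtract (−7)·D = 21x² + 49x + 42. Remainder: −6.

R = [-6], so D(x) is not a factor of P(x). no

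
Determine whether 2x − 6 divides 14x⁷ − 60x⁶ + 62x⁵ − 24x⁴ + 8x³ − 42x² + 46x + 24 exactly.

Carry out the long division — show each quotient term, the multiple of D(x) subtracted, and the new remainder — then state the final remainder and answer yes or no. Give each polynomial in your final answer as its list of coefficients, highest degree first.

Step 1: lead(14x⁷ − 60x⁶ + 62x⁵ − 24x⁴ + 8x³ − 42x² + 46x + 24) ÷ lead(D) = 14x⁷ ÷ 2x = 7x⁶. Subtract (7x⁶)·D = 14x⁷ − 42x⁶. Remainder: −18x⁶ + 62x⁵ − 24x⁴ + 8x³ − 42x² + 46x + 24.
Step 2: lead(−18x⁶ + 62x⁵ − 24x⁴ + 8x³ − 42x² + 46x + 24) ÷ lead(D) = −18x⁶ ÷ 2x = −9x⁵. Subtract (−9x⁵)·D = −18x⁶ + 54x⁵. Remainder: 8x⁵ − 24x⁴ + 8x³ − 42x² + 46x + 24.
Step 3: lead(8x⁵ − 24x⁴ + 8x³ − 42x² + 46x + 24) ÷ lead(D) = 8x⁵ ÷ 2x = 4x⁴. Subtract (4x⁴)·D = 8x⁵ − 24x⁴. Remainder: 8x³ − 42x² + 46x + 24.
Step 4: lead(8x³ − 42x² + 46x + 24) ÷ lead(D) = 8x³ ÷ 2x = 4x². Subtract (4x²)·D = 8x³ − 24x². Remainder: −18x² + 46x + 24.
Step 5: lead(−18x² + 46x + 24) ÷ lead(D) = −18x² ÷ 2x = −9x. Subtract (−9x)·D = −18x² + 54x. Remainder: −8x + 24.
Step 6: lead(−8x + 24) ÷ lead(D) = −8x ÷ 2x = −4. Subtract (−4)·D = −8x + 24. Remainder: 0.

R = [0], so D(x) is a factor of P(x). yes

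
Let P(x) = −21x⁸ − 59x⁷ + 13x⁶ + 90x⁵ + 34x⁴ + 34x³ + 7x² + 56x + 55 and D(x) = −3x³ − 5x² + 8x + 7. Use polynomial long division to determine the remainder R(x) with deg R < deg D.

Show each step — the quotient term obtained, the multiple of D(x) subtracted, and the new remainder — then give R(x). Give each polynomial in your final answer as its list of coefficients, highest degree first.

Step 1: lead(−21x⁸ − 59x⁷ + 13x⁶ + 90x⁵ + 34x⁴ + 34x³ + 7x² + 56x + 55) ÷ lead(D) = −21x⁸ ÷ −3x³ = 7x⁵. Subtract (7x⁵)·D = −21x⁸ − 35x⁷ + 56x⁶ + 49x⁵. Remainder: −24x⁷ − 43x⁶ + 41x⁵ + 34x⁴ + 34x³ + 7x² + 56x + 55.
Step 2: lead(−24x⁷ − 43x⁶ + 41x⁵ + 34x⁴ + 34x³ + 7x² + 56x + 55) ÷ lead(D) = −24x⁷ ÷ −3x³ = 8x⁴. Subtract (8x⁴)·D = −24x⁷ − 40x⁶ + 64x⁵ + 56x⁴. Remainder: −3x⁶ − 23x⁵ − 22x⁴ + 34x³ + 7x² + 56x + 55.
Step 3: lead(−3x⁶ − 23x⁵ − 22x⁴ + 34x³ + 7x² + 56x + 55) ÷ lead(D) = −3x⁶ ÷ −3x³ = x³. Subtract (x³)·D = −3x⁶ − 5x⁵ + 8x⁴ + 7x³. Remainder: −18x⁵ − 30x⁴ + 27x³ + 7x² + 56x + 55.
Step 4: lead(−18x⁵ − 30x⁴ + 27x³ + 7x² + 56x + 55) ÷ lead(D) = −18x⁵ ÷ −3x³ = 6x². Subtract (6x²)·D = −18x⁵ − 30x⁴ + 48x³ + 42x². Remainder: −21x³ − 35x² + 56x + 55.
Step 5: lead(−21x³ − 35x² + 56x + 55) ÷ lead(D) = −21x³ ÷ −3x³ = 7. Subtract (7)·D = −21x³ − 35x² + 56x + 49. Remainder: 6.

R = [6]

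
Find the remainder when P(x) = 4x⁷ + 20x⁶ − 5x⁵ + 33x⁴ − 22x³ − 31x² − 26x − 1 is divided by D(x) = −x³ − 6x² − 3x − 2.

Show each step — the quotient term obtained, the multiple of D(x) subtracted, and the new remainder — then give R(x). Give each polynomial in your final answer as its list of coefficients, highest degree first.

R = [-1, 9]

Step 1: lead(4x⁷ + 20x⁶ − 5x⁵ + 33x⁴ − 22x³ − 31x² − 26x − 1) ÷ lead(D) = 4x⁷ ÷ −x³ = −4x⁴. Subtract (−4x⁴)·D = 4x⁷ + 24x⁶ + 12x⁵ + 8x⁴. Remainder: −4x⁶ − 17x⁵ + 25x⁴ − 22x³ − 31x² − 26x − 1.
Step 2: lead(−4x⁶ − 17x⁵ + 25x⁴ − 22x³ − 31x² − 26x − 1) ÷ lead(D) = −4x⁶ ÷ −x³ = 4x³. Subtract (4x³)·D = −4x⁶ − 24x⁵ − 12x⁴ − 8x³. Remainder: 7x⁵ + 37x⁴ − 14x³ − 31x² − 26x − 1.
Step 3: lead(7x⁵ + 37x⁴ − 14x³ − 31x² − 26x − 1) ÷ lead(D) = 7x⁵ ÷ −x³ = −7x². Subtract (−7x²)·D = 7x⁵ + 42x⁴ + 21x³ + 14x². Remainder: −5x⁴ − 35x³ − 45x² − 26x − 1.
Step 4: lead(−5x⁴ − 35x³ − 45x² − 26x − 1) ÷ lead(D) = −5x⁴ ÷ −x³ = 5x. Subtract (5x)·D = −5x⁴ − 30x³ − 15x² − 10x. Remainder: −5x³ − 30x² − 16x − 1.
Step 5: lead(−5x³ − 30x² − 16x − 1) ÷ lead(D) = −5x³ ÷ −x³ = 5. Subtract (5)·D = −5x³ − 30x² − 15x − 10. Remainder: −x + 9.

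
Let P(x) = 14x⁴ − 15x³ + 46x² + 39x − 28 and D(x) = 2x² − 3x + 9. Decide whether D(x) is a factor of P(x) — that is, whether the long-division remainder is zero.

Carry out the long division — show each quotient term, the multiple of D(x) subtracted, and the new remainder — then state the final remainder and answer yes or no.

Step 1: lead(14x⁴ − 15x³ + 46x² + 39x − 28) ÷ lead(D) = 14x⁴ ÷ 2x² = 7x². Subtract (7x²)·D = 14x⁴ − 21x³ + 63x². Remainder: 6x³ − 17x² + 39x − 28.
Step 2: lead(6x³ − 17x² + 39x − 28) ÷ lead(D) = 6x³ ÷ 2x² = 3x. Subtract (3x)·D = 6x³ − 9x² + 27x. Remainder: −8x² + 12x − 28.
Step 3: lead(−8x² + 12x − 28) ÷ lead(D) = −8x² ÷ 2x² = −4. Subtract (−4)·D = −8x² + 12x − 36. Remainder: 8.

R(x) = 8, so D(x) is not a factor of P(x). no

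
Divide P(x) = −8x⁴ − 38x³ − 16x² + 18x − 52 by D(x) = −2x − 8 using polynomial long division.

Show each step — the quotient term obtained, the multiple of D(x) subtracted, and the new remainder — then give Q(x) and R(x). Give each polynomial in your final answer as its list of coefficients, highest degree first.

Q = [4, 3, -4, 7]; R = [4]

Step 1: lead(−8x⁴ − 38x³ − 16x² + 18x − 52) ÷ lead(D) = −8x⁴ ÷ −2x = 4x³. Subtract (4x³)·D = −8x⁴ − 32x³. Remainder: −6x³ − 16x² + 18x − 52.
Step 2: lead(−6x³ − 16x² + 18x − 52) ÷ lead(D) = −6x³ ÷ −2x = 3x². Subtract (3x²)·D = −6x³ − 24x². Remainder: 8x² + 18x − 52.
Step 3: lead(8x² + 18x − 52) ÷ lead(D) = 8x² ÷ −2x = −4x. Subtract (−4x)·D = 8x² + 32x. Remainder: −14x − 52.
Step 4: lead(−14x − 52) ÷ lead(D) = −14x ÷ −2x = 7. Subtract (7)·D = −14x − 56. Remainder: 4.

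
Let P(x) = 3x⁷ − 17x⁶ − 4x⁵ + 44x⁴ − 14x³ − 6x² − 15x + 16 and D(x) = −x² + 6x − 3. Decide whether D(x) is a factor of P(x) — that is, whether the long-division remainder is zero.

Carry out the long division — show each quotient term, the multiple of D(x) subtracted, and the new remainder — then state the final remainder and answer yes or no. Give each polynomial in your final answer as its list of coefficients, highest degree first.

R = [7], so D(x) is not a factor of P(x). no

Step 1: lead(3x⁷ − 17x⁶ − 4x⁵ + 44x⁴ − 14x³ − 6x² − 15x + 16) ÷ lead(D) = 3x⁷ ÷ −x² = −3x⁵. Subtract (−3x⁵)·D = 3x⁷ − 18x⁶ + 9x⁵. Remainder: x⁶ − 13x⁵ + 44x⁴ − 14x³ − 6x² − 15x + 16.
Step 2: lead(x⁶ − 13x⁵ + 44x⁴ − 14x³ − 6x² − 15x + 16) ÷ lead(D) = x⁶ ÷ −x² = −x⁴. Subtract (−x⁴)·D = x⁶ − 6x⁵ + 3x⁴. Remainder: −7x⁵ + 41x⁴ − 14x³ − 6x² − 15x + 16.
Step 3: lead(−7x⁵ + 41x⁴ − 14x³ − 6x² − 15x + 16) ÷ lead(D) = −7x⁵ ÷ −x² = 7x³. Subtract (7x³)·D = −7x⁵ + 42x⁴ − 21x³. Remainder: −x⁴ + 7x³ − 6x² − 15x + 16.
Step 4: lead(−x⁴ + 7x³ − 6x² − 15x + 16) ÷ lead(D) = −x⁴ ÷ −x² = x². Subtract (x²)·D = −x⁴ + 6x³ − 3x². Remainder: x³ − 3x² − 15x + 16.
Step 5: lead(x³ − 3x² − 15x + 16) ÷ lead(D) = x³ ÷ −x² = −x. Subtract (−x)·D = x³ − 6x² + 3x. Remainder: 3x² − 18x + 16.
Step 6: lead(3x² − 18x + 16) ÷ lead(D) = 3x² ÷ −x² = −3. Subtract (−3)·D = 3x² − 18x + 9. Remainder: 7.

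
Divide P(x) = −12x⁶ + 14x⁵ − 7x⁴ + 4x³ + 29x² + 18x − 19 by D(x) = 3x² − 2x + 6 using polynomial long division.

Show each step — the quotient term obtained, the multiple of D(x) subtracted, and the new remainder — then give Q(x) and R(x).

Q(x) = −4x⁴ + 2x³ + 7x² + 2x − 3; R(x) = −1

Step 1: lead(−12x⁶ + 14x⁵ − 7x⁴ + 4x³ + 29x² + 18x − 19) ÷ lead(D) = −12x⁶ ÷ 3x² = −4x⁴. Subtract (−4x⁴)·D = −12x⁶ + 8x⁵ − 24x⁴. Remainder: 6x⁵ + 17x⁴ + 4x³ + 29x² + 18x − 19.
Step 2: lead(6x⁵ + 17x⁴ + 4x³ + 29x² + 18x − 19) ÷ lead(D) = 6x⁵ ÷ 3x² = 2x³. Subtract (2x³)·D = 6x⁵ − 4x⁴ + 12x³. Remainder: 21x⁴ − 8x³ + 29x² + 18x − 19.
Step 3: lead(21x⁴ − 8x³ + 29x² + 18x − 19) ÷ lead(D) = 21x⁴ ÷ 3x² = 7x². Subtract (7x²)·D = 21x⁴ − 14x³ + 42x². Remainder: 6x³ − 13x² + 18x − 19.
Step 4: lead(6x³ − 13x² + 18x − 19) ÷ lead(D) = 6x³ ÷ 3x² = 2x. Subtract (2x)·D = 6x³ − 4x² + 12x. Remainder: −9x² + 6x − 19.
Step 5: lead(−9x² + 6x − 19) ÷ lead(D) = −9x² ÷ 3x² = −3. Subtract (−3)·D = −9x² + 6x − 18. Remainder: −1.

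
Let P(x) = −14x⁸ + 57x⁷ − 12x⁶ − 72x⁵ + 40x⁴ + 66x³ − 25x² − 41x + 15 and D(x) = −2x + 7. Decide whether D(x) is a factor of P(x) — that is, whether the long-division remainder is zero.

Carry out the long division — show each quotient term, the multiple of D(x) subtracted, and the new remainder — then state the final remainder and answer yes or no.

R(x) = −6, so D(x) is not a factor of P(x). no

Step 1: lead(−14x⁸ + 57x⁷ − 12x⁶ − 72x⁵ + 40x⁴ + 66x³ − 25x² − 41x + 15) ÷ lead(D) = −14x⁸ ÷ −2x = 7x⁷. Subtract (7x⁷)·D = −14x⁸ + 49x⁷. Remainder: 8x⁷ − 12x⁶ − 72x⁵ + 40x⁴ + 66x³ − 25x² − 41x + 15.
Step 2: lead(8x⁷ − 12x⁶ − 72x⁵ + 40x⁴ + 66x³ − 25x² − 41x + 15) ÷ lead(D) = 8x⁷ ÷ −2x = −4x⁶. Subtract (−4x⁶)·D = 8x⁷ − 28x⁶. Remainder: 16x⁶ − 72x⁵ + 40x⁴ + 66x³ − 25x² − 41x + 15.
Step 3: lead(16x⁶ − 72x⁵ + 40x⁴ + 66x³ − 25x² − 41x + 15) ÷ lead(D) = 16x⁶ ÷ −2x = −8x⁵. Subtract (−8x⁵)·D = 16x⁶ − 56x⁵. Remainder: −16x⁵ + 40x⁴ + 66x³ − 25x² − 41x + 15.
Step 4: lead(−16x⁵ + 40x⁴ + 66x³ − 25x² − 41x + 15) ÷ lead(D) = −16x⁵ ÷ −2x = 8x⁴. Subtract (8x⁴)·D = −16x⁵ + 56x⁴. Remainder: −16x⁴ + 66x³ − 25x² − 41x + 15.
Step 5: lead(−16x⁴ + 66x³ − 25x² − 41x + 15) ÷ lead(D) = −16x⁴ ÷ −2x = 8x³. Subtract (8x³)·D = −16x⁴ + 56x³. Remainder: 10x³ − 25x² − 41x + 15.
Step 6: lead(10x³ − 25x² − 41x + 15) ÷ lead(D) = 10x³ ÷ −2x = −5x². Subtract (−5x²)·D = 10x³ − 35x². Remainder: 10x² − 41x + 15.
Step 7: lead(10x² − 41x + 15) ÷ lead(D) = 10x² ÷ −2x = −5x. Subtract (−5x)·D = 10x² − 35x. Remainder: −6x + 15.
Step 8: lead(−6x + 15) ÷ lead(D) = −6x ÷ −2x = 3. Subtract (3)·D = −6x + 21. Remainder: −6.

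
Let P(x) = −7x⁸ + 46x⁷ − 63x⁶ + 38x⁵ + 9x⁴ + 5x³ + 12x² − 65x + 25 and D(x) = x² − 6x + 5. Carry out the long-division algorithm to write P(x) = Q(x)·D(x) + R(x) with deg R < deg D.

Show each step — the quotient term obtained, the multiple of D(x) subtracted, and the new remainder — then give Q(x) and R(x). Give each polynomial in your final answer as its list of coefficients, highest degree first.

Step 1: lead(−7x⁸ + 46x⁷ − 63x⁶ + 38x⁵ + 9x⁴ + 5x³ + 12x² − 65x + 25) ÷ lead(D) = −7x⁸ ÷ x² = −7x⁶. Subtract (−7x⁶)·D = −7x⁸ + 42x⁷ − 35x⁶. Remainder: 4x⁷ − 28x⁶ + 38x⁵ + 9x⁴ + 5x³ + 12x² − 65x + 25.
Step 2: lead(4x⁷ − 28x⁶ + 38x⁵ + 9x⁴ + 5x³ + 12x² − 65x + 25) ÷ lead(D) = 4x⁷ ÷ x² = 4x⁵. Subtract (4x⁵)·D = 4x⁷ − 24x⁶ + 20x⁵. Remainder: −4x⁶ + 18x⁵ + 9x⁴ + 5x³ + 12x² − 65x + 25.
Step 3: lead(−4x⁶ + 18x⁵ + 9x⁴ + 5x³ + 12x² − 65x + 25) ÷ lead(D) = −4x⁶ ÷ x² = −4x⁴. Subtract (−4x⁴)·D = −4x⁶ + 24x⁵ − 20x⁴. Remainder: −6x⁵ + 29x⁴ + 5x³ + 12x² − 65x + 25.
Step 4: lead(−6x⁵ + 29x⁴ + 5x³ + 12x² − 65x + 25) ÷ lead(D) = −6x⁵ ÷ x² = −6x³. Subtract (−6x³)·D = −6x⁵ + 36x⁴ − 30x³. Remainder: −7x⁴ + 35x³ + 12x² − 65x + 25.
Step 5: lead(−7x⁴ + 35x³ + 12x² − 65x + 25) ÷ lead(D) = −7x⁴ ÷ x² = −7x². Subtract (−7x²)·D = −7x⁴ + 42x³ − 35x². Remainder: −7x³ + 47x² − 65x + 25.
Step 6: lead(−7x³ + 47x² − 65x + 25) ÷ lead(D) = −7x³ ÷ x² = −7x. Subtract (−7x)·D = −7x³ + 42x² − 35x. Remainder: 5x² − 30x + 25.
Step 7: lead(5x² − 30x + 25) ÷ lead(D) = 5x² ÷ x² = 5. Subtract (5)·D = 5x² − 30x + 25. Remainder: 0.

Q = [-7, 4, -4, -6, -7, -7, 5]; R = [0]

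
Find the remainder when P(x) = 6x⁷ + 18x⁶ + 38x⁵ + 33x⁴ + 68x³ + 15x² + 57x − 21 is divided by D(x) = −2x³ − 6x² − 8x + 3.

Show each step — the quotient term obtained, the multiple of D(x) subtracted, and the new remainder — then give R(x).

Step 1: lead(6x⁷ + 18x⁶ + 38x⁵ + 33x⁴ + 68x³ + 15x² + 57x − 21) ÷ lead(D) = 6x⁷ ÷ −2x³ = −3x⁴. Subtract (−3x⁴)·D = 6x⁷ + 18x⁶ + 24x⁵ − 9x⁴. Remainder: 14x⁵ + 42x⁴ + 68x³ + 15x² + 57x − 21.
Step 2: lead(14x⁵ + 42x⁴ + 68x³ + 15x² + 57x − 21) ÷ lead(D) = 14x⁵ ÷ −2x³ = −7x². Subtract (−7x²)·D = 14x⁵ + 42x⁴ + 56x³ − 21x². Remainder: 12x³ + 36x² + 57x − 21.
Step 3: lead(12x³ + 36x² + 57x − 21) ÷ lead(D) = 12x³ ÷ −2x³ = −6. Subtract (−6)·D = 12x³ + 36x² + 48x − 18. Remainder: 9x − 3.

R(x) = 9x − 3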